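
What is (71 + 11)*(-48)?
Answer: -3936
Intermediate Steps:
(71 + 11)*(-48) = 82*(-48) = -3936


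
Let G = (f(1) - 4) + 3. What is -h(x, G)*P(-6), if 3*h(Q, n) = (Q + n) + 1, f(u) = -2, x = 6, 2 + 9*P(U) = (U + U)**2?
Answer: -568/27 ≈ -21.037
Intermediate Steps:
P(U) = -2/9 + 4*U**2/9 (P(U) = -2/9 + (U + U)**2/9 = -2/9 + (2*U)**2/9 = -2/9 + (4*U**2)/9 = -2/9 + 4*U**2/9)
G = -3 (G = (-2 - 4) + 3 = -6 + 3 = -3)
h(Q, n) = 1/3 + Q/3 + n/3 (h(Q, n) = ((Q + n) + 1)/3 = (1 + Q + n)/3 = 1/3 + Q/3 + n/3)
-h(x, G)*P(-6) = -(1/3 + (1/3)*6 + (1/3)*(-3))*(-2/9 + (4/9)*(-6)**2) = -(1/3 + 2 - 1)*(-2/9 + (4/9)*36) = -4*(-2/9 + 16)/3 = -4*142/(3*9) = -1*568/27 = -568/27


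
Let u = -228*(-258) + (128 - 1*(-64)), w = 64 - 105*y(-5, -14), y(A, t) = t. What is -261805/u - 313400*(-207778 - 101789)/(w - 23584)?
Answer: -12723639190589/2891784 ≈ -4.3999e+6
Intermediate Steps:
w = 1534 (w = 64 - 105*(-14) = 64 + 1470 = 1534)
u = 59016 (u = 58824 + (128 + 64) = 58824 + 192 = 59016)
-261805/u - 313400*(-207778 - 101789)/(w - 23584) = -261805/59016 - 313400*(-207778 - 101789)/(1534 - 23584) = -261805*1/59016 - 313400/((-22050/(-309567))) = -261805/59016 - 313400/((-22050*(-1/309567))) = -261805/59016 - 313400/7350/103189 = -261805/59016 - 313400*103189/7350 = -261805/59016 - 646788652/147 = -12723639190589/2891784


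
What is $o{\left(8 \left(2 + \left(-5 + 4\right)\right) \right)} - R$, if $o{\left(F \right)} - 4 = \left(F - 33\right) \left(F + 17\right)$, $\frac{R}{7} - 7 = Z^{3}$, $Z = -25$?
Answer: $108705$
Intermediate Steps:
$R = -109326$ ($R = 49 + 7 \left(-25\right)^{3} = 49 + 7 \left(-15625\right) = 49 - 109375 = -109326$)
$o{\left(F \right)} = 4 + \left(-33 + F\right) \left(17 + F\right)$ ($o{\left(F \right)} = 4 + \left(F - 33\right) \left(F + 17\right) = 4 + \left(-33 + F\right) \left(17 + F\right)$)
$o{\left(8 \left(2 + \left(-5 + 4\right)\right) \right)} - R = \left(-557 + \left(8 \left(2 + \left(-5 + 4\right)\right)\right)^{2} - 16 \cdot 8 \left(2 + \left(-5 + 4\right)\right)\right) - -109326 = \left(-557 + \left(8 \left(2 - 1\right)\right)^{2} - 16 \cdot 8 \left(2 - 1\right)\right) + 109326 = \left(-557 + \left(8 \cdot 1\right)^{2} - 16 \cdot 8 \cdot 1\right) + 109326 = \left(-557 + 8^{2} - 128\right) + 109326 = \left(-557 + 64 - 128\right) + 109326 = -621 + 109326 = 108705$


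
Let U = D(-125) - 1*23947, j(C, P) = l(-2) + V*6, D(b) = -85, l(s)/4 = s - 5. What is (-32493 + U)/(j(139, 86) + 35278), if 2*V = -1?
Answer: -56525/35247 ≈ -1.6037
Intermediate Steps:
V = -½ (V = (½)*(-1) = -½ ≈ -0.50000)
l(s) = -20 + 4*s (l(s) = 4*(s - 5) = 4*(-5 + s) = -20 + 4*s)
j(C, P) = -31 (j(C, P) = (-20 + 4*(-2)) - ½*6 = (-20 - 8) - 3 = -28 - 3 = -31)
U = -24032 (U = -85 - 1*23947 = -85 - 23947 = -24032)
(-32493 + U)/(j(139, 86) + 35278) = (-32493 - 24032)/(-31 + 35278) = -56525/35247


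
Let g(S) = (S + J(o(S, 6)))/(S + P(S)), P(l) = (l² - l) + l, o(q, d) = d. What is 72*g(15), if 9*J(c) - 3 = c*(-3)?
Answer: 4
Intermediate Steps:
J(c) = ⅓ - c/3 (J(c) = ⅓ + (c*(-3))/9 = ⅓ + (-3*c)/9 = ⅓ - c/3)
P(l) = l²
g(S) = (-5/3 + S)/(S + S²) (g(S) = (S + (⅓ - ⅓*6))/(S + S²) = (S + (⅓ - 2))/(S + S²) = (S - 5/3)/(S + S²) = (-5/3 + S)/(S + S²))
72*g(15) = 72*((-5/3 + 15)/(15*(1 + 15))) = 72*((1/15)*(40/3)/16) = 72*((1/15)*(1/16)*(40/3)) = 72*(1/18) = 4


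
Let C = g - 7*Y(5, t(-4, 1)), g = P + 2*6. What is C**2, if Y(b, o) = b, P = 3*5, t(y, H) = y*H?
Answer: 64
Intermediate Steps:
t(y, H) = H*y
P = 15
g = 27 (g = 15 + 2*6 = 15 + 12 = 27)
C = -8 (C = 27 - 7*5 = 27 - 35 = -8)
C**2 = (-8)**2 = 64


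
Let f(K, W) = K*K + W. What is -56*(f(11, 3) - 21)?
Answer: -5768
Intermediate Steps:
f(K, W) = W + K² (f(K, W) = K² + W = W + K²)
-56*(f(11, 3) - 21) = -56*((3 + 11²) - 21) = -56*((3 + 121) - 21) = -56*(124 - 21) = -56*103 = -1*5768 = -5768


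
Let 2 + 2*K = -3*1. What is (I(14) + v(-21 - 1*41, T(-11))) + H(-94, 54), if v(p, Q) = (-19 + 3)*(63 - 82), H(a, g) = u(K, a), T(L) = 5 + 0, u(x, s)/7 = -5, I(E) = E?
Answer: 283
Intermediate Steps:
K = -5/2 (K = -1 + (-3*1)/2 = -1 + (1/2)*(-3) = -1 - 3/2 = -5/2 ≈ -2.5000)
u(x, s) = -35 (u(x, s) = 7*(-5) = -35)
T(L) = 5
H(a, g) = -35
v(p, Q) = 304 (v(p, Q) = -16*(-19) = 304)
(I(14) + v(-21 - 1*41, T(-11))) + H(-94, 54) = (14 + 304) - 35 = 318 - 35 = 283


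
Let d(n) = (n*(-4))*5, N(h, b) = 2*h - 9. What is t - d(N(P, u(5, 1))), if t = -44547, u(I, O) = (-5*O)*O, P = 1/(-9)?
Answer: -402583/9 ≈ -44731.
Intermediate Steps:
P = -1/9 (P = 1*(-1/9) = -1/9 ≈ -0.11111)
u(I, O) = -5*O**2
N(h, b) = -9 + 2*h
d(n) = -20*n (d(n) = -4*n*5 = -20*n)
t - d(N(P, u(5, 1))) = -44547 - (-20)*(-9 + 2*(-1/9)) = -44547 - (-20)*(-9 - 2/9) = -44547 - (-20)*(-83)/9 = -44547 - 1*1660/9 = -44547 - 1660/9 = -402583/9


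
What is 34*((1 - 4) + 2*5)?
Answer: 238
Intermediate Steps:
34*((1 - 4) + 2*5) = 34*(-3 + 10) = 34*7 = 238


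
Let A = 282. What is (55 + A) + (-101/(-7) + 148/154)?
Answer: 27134/77 ≈ 352.39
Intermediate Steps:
(55 + A) + (-101/(-7) + 148/154) = (55 + 282) + (-101/(-7) + 148/154) = 337 + (-101*(-1/7) + 148*(1/154)) = 337 + (101/7 + 74/77) = 337 + 1185/77 = 27134/77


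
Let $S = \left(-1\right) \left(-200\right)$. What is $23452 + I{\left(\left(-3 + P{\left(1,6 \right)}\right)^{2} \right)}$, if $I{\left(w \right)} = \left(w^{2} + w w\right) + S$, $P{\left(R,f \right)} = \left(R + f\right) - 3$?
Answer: $23654$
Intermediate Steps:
$S = 200$
$P{\left(R,f \right)} = -3 + R + f$
$I{\left(w \right)} = 200 + 2 w^{2}$ ($I{\left(w \right)} = \left(w^{2} + w w\right) + 200 = \left(w^{2} + w^{2}\right) + 200 = 2 w^{2} + 200 = 200 + 2 w^{2}$)
$23452 + I{\left(\left(-3 + P{\left(1,6 \right)}\right)^{2} \right)} = 23452 + \left(200 + 2 \left(\left(-3 + \left(-3 + 1 + 6\right)\right)^{2}\right)^{2}\right) = 23452 + \left(200 + 2 \left(\left(-3 + 4\right)^{2}\right)^{2}\right) = 23452 + \left(200 + 2 \left(1^{2}\right)^{2}\right) = 23452 + \left(200 + 2 \cdot 1^{2}\right) = 23452 + \left(200 + 2 \cdot 1\right) = 23452 + \left(200 + 2\right) = 23452 + 202 = 23654$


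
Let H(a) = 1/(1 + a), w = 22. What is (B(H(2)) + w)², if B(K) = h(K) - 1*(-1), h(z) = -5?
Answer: 324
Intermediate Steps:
B(K) = -4 (B(K) = -5 - 1*(-1) = -5 + 1 = -4)
(B(H(2)) + w)² = (-4 + 22)² = 18² = 324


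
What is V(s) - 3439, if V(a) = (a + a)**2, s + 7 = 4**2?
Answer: -3115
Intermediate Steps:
s = 9 (s = -7 + 4**2 = -7 + 16 = 9)
V(a) = 4*a**2 (V(a) = (2*a)**2 = 4*a**2)
V(s) - 3439 = 4*9**2 - 3439 = 4*81 - 3439 = 324 - 3439 = -3115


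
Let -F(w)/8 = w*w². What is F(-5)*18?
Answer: 18000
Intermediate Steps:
F(w) = -8*w³ (F(w) = -8*w*w² = -8*w³)
F(-5)*18 = -8*(-5)³*18 = -8*(-125)*18 = 1000*18 = 18000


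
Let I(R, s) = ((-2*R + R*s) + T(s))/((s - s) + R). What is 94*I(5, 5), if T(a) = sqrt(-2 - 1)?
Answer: 282 + 94*I*sqrt(3)/5 ≈ 282.0 + 32.563*I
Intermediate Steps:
T(a) = I*sqrt(3) (T(a) = sqrt(-3) = I*sqrt(3))
I(R, s) = (-2*R + I*sqrt(3) + R*s)/R (I(R, s) = ((-2*R + R*s) + I*sqrt(3))/((s - s) + R) = (-2*R + I*sqrt(3) + R*s)/(0 + R) = (-2*R + I*sqrt(3) + R*s)/R)
94*I(5, 5) = 94*(-2 + 5 + I*sqrt(3)/5) = 94*(3 + I*sqrt(3)/5) = 282 + 94*I*sqrt(3)/5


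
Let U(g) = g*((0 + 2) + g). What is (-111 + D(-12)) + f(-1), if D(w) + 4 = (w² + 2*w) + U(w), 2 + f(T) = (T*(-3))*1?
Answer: 126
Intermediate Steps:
f(T) = -2 - 3*T (f(T) = -2 + (T*(-3))*1 = -2 - 3*T*1 = -2 - 3*T)
U(g) = g*(2 + g)
D(w) = -4 + w² + 2*w + w*(2 + w) (D(w) = -4 + ((w² + 2*w) + w*(2 + w)) = -4 + (w² + 2*w + w*(2 + w)) = -4 + w² + 2*w + w*(2 + w))
(-111 + D(-12)) + f(-1) = (-111 + (-4 + 2*(-12)² + 4*(-12))) + (-2 - 3*(-1)) = (-111 + (-4 + 2*144 - 48)) + (-2 + 3) = (-111 + (-4 + 288 - 48)) + 1 = (-111 + 236) + 1 = 125 + 1 = 126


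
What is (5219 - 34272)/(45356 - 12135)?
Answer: -29053/33221 ≈ -0.87454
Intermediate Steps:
(5219 - 34272)/(45356 - 12135) = -29053/33221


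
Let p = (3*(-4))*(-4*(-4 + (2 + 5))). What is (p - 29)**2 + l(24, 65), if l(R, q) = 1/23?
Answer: 304176/23 ≈ 13225.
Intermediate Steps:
l(R, q) = 1/23
p = 144 (p = -(-48)*(-4 + 7) = -(-48)*3 = -12*(-12) = 144)
(p - 29)**2 + l(24, 65) = (144 - 29)**2 + 1/23 = 115**2 + 1/23 = 13225 + 1/23 = 304176/23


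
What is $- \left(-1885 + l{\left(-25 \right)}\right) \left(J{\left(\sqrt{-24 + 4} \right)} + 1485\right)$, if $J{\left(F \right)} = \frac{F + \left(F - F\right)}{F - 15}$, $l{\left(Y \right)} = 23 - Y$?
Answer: $\frac{133676653}{49} - \frac{11022 i \sqrt{5}}{49} \approx 2.7281 \cdot 10^{6} - 502.98 i$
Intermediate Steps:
$J{\left(F \right)} = \frac{F}{-15 + F}$ ($J{\left(F \right)} = \frac{F + 0}{-15 + F} = \frac{F}{-15 + F}$)
$- \left(-1885 + l{\left(-25 \right)}\right) \left(J{\left(\sqrt{-24 + 4} \right)} + 1485\right) = - \left(-1885 + \left(23 - -25\right)\right) \left(\frac{\sqrt{-24 + 4}}{-15 + \sqrt{-24 + 4}} + 1485\right) = - \left(-1885 + \left(23 + 25\right)\right) \left(\frac{\sqrt{-20}}{-15 + \sqrt{-20}} + 1485\right) = - \left(-1885 + 48\right) \left(\frac{2 i \sqrt{5}}{-15 + 2 i \sqrt{5}} + 1485\right) = - \left(-1837\right) \left(\frac{2 i \sqrt{5}}{-15 + 2 i \sqrt{5}} + 1485\right) = - \left(-1837\right) \left(1485 + \frac{2 i \sqrt{5}}{-15 + 2 i \sqrt{5}}\right) = - (-2727945 - \frac{3674 i \sqrt{5}}{-15 + 2 i \sqrt{5}}) = 2727945 + \frac{3674 i \sqrt{5}}{-15 + 2 i \sqrt{5}}$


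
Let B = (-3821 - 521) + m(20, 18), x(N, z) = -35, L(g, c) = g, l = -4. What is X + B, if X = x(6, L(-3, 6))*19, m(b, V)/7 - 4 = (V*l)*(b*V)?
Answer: -186419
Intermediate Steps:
m(b, V) = 28 - 28*b*V² (m(b, V) = 28 + 7*((V*(-4))*(b*V)) = 28 + 7*((-4*V)*(V*b)) = 28 + 7*(-4*b*V²) = 28 - 28*b*V²)
X = -665 (X = -35*19 = -665)
B = -185754 (B = (-3821 - 521) + (28 - 28*20*18²) = -4342 + (28 - 28*20*324) = -4342 + (28 - 181440) = -4342 - 181412 = -185754)
X + B = -665 - 185754 = -186419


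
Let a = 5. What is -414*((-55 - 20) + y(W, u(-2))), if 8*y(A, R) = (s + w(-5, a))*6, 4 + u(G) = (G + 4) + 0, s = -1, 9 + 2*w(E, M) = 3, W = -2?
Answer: 32292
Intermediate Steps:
w(E, M) = -3 (w(E, M) = -9/2 + (½)*3 = -9/2 + 3/2 = -3)
u(G) = G (u(G) = -4 + ((G + 4) + 0) = -4 + ((4 + G) + 0) = -4 + (4 + G) = G)
y(A, R) = -3 (y(A, R) = ((-1 - 3)*6)/8 = (-4*6)/8 = (⅛)*(-24) = -3)
-414*((-55 - 20) + y(W, u(-2))) = -414*((-55 - 20) - 3) = -414*(-75 - 3) = -414*(-78) = 32292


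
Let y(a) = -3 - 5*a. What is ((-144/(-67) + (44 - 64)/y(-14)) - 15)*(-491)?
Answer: 432571/67 ≈ 6456.3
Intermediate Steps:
((-144/(-67) + (44 - 64)/y(-14)) - 15)*(-491) = ((-144/(-67) + (44 - 64)/(-3 - 5*(-14))) - 15)*(-491) = ((-144*(-1/67) - 20/(-3 + 70)) - 15)*(-491) = ((144/67 - 20/67) - 15)*(-491) = (124/67 - 15)*(-491) = -881/67*(-491) = 432571/67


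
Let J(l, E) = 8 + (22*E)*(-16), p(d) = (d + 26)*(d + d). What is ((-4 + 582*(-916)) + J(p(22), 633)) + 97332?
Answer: -658592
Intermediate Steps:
p(d) = 2*d*(26 + d) (p(d) = (26 + d)*(2*d) = 2*d*(26 + d))
J(l, E) = 8 - 352*E
((-4 + 582*(-916)) + J(p(22), 633)) + 97332 = ((-4 + 582*(-916)) + (8 - 352*633)) + 97332 = ((-4 - 533112) + (8 - 222816)) + 97332 = (-533116 - 222808) + 97332 = -755924 + 97332 = -658592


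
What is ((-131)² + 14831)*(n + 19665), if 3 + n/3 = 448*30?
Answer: 1918752192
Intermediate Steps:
n = 40311 (n = -9 + 3*(448*30) = -9 + 3*13440 = -9 + 40320 = 40311)
((-131)² + 14831)*(n + 19665) = ((-131)² + 14831)*(40311 + 19665) = (17161 + 14831)*59976 = 31992*59976 = 1918752192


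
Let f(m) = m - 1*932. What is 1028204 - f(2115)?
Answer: 1027021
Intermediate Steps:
f(m) = -932 + m (f(m) = m - 932 = -932 + m)
1028204 - f(2115) = 1028204 - (-932 + 2115) = 1028204 - 1*1183 = 1028204 - 1183 = 1027021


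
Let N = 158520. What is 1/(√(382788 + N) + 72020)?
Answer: 18005/1296584773 - √135327/2593169546 ≈ 1.3745e-5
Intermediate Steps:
1/(√(382788 + N) + 72020) = 1/(√(382788 + 158520) + 72020) = 1/(√541308 + 72020) = 1/(2*√135327 + 72020) = 1/(72020 + 2*√135327)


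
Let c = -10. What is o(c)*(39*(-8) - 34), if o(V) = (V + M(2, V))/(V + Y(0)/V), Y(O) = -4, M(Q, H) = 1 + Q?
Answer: -6055/24 ≈ -252.29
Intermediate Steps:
o(V) = (3 + V)/(V - 4/V) (o(V) = (V + (1 + 2))/(V - 4/V) = (V + 3)/(V - 4/V) = (3 + V)/(V - 4/V))
o(c)*(39*(-8) - 34) = (-10*(3 - 10)/(-4 + (-10)²))*(39*(-8) - 34) = (-10*(-7)/(-4 + 100))*(-312 - 34) = -10*(-7)/96*(-346) = -10*1/96*(-7)*(-346) = (35/48)*(-346) = -6055/24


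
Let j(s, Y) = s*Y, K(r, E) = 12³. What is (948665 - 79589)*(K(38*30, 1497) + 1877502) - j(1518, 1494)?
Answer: 1633191423588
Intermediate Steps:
K(r, E) = 1728
j(s, Y) = Y*s
(948665 - 79589)*(K(38*30, 1497) + 1877502) - j(1518, 1494) = (948665 - 79589)*(1728 + 1877502) - 1494*1518 = 869076*1879230 - 1*2267892 = 1633193691480 - 2267892 = 1633191423588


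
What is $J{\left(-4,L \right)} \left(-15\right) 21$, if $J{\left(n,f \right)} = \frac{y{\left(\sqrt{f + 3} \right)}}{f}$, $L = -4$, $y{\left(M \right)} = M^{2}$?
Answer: $- \frac{315}{4} \approx -78.75$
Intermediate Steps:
$J{\left(n,f \right)} = \frac{3 + f}{f}$ ($J{\left(n,f \right)} = \frac{\left(\sqrt{f + 3}\right)^{2}}{f} = \frac{\left(\sqrt{3 + f}\right)^{2}}{f} = \frac{3 + f}{f}$)
$J{\left(-4,L \right)} \left(-15\right) 21 = \frac{3 - 4}{-4} \left(-15\right) 21 = \left(- \frac{1}{4}\right) \left(-1\right) \left(-15\right) 21 = \frac{1}{4} \left(-15\right) 21 = \left(- \frac{15}{4}\right) 21 = - \frac{315}{4}$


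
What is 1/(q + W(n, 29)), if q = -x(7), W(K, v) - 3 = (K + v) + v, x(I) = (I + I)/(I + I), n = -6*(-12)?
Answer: 1/132 ≈ 0.0075758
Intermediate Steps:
n = 72
x(I) = 1 (x(I) = (2*I)/((2*I)) = (2*I)*(1/(2*I)) = 1)
W(K, v) = 3 + K + 2*v (W(K, v) = 3 + ((K + v) + v) = 3 + (K + 2*v) = 3 + K + 2*v)
q = -1 (q = -1*1 = -1)
1/(q + W(n, 29)) = 1/(-1 + (3 + 72 + 2*29)) = 1/(-1 + (3 + 72 + 58)) = 1/(-1 + 133) = 1/132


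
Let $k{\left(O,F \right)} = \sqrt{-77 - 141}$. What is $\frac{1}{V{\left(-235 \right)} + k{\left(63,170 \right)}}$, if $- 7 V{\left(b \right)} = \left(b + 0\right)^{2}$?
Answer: $- \frac{386575}{3049811307} - \frac{49 i \sqrt{218}}{3049811307} \approx -0.00012675 - 2.3722 \cdot 10^{-7} i$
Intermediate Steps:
$k{\left(O,F \right)} = i \sqrt{218}$ ($k{\left(O,F \right)} = \sqrt{-218} = i \sqrt{218}$)
$V{\left(b \right)} = - \frac{b^{2}}{7}$ ($V{\left(b \right)} = - \frac{\left(b + 0\right)^{2}}{7} = - \frac{b^{2}}{7}$)
$\frac{1}{V{\left(-235 \right)} + k{\left(63,170 \right)}} = \frac{1}{- \frac{\left(-235\right)^{2}}{7} + i \sqrt{218}} = \frac{1}{\left(- \frac{1}{7}\right) 55225 + i \sqrt{218}} = \frac{1}{- \frac{55225}{7} + i \sqrt{218}}$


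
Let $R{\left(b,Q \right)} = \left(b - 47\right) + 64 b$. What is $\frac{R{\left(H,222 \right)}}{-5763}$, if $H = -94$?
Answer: $\frac{6157}{5763} \approx 1.0684$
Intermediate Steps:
$R{\left(b,Q \right)} = -47 + 65 b$ ($R{\left(b,Q \right)} = \left(-47 + b\right) + 64 b = -47 + 65 b$)
$\frac{R{\left(H,222 \right)}}{-5763} = \frac{-47 + 65 \left(-94\right)}{-5763} = \left(-47 - 6110\right) \left(- \frac{1}{5763}\right) = \left(-6157\right) \left(- \frac{1}{5763}\right) = \frac{6157}{5763}$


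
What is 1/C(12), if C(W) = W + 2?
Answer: 1/14 ≈ 0.071429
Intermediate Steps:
C(W) = 2 + W
1/C(12) = 1/(2 + 12) = 1/14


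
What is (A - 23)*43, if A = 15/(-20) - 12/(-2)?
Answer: -3053/4 ≈ -763.25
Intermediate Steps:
A = 21/4 (A = 15*(-1/20) - 12*(-1/2) = -3/4 + 6 = 21/4 ≈ 5.2500)
(A - 23)*43 = (21/4 - 23)*43 = -71/4*43 = -3053/4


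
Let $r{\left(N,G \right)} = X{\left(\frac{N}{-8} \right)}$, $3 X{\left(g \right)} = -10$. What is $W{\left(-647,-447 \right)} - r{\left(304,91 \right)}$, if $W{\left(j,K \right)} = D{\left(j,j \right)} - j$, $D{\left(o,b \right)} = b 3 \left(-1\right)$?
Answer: $\frac{7774}{3} \approx 2591.3$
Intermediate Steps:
$X{\left(g \right)} = - \frac{10}{3}$ ($X{\left(g \right)} = \frac{1}{3} \left(-10\right) = - \frac{10}{3}$)
$D{\left(o,b \right)} = - 3 b$ ($D{\left(o,b \right)} = 3 b \left(-1\right) = - 3 b$)
$W{\left(j,K \right)} = - 4 j$ ($W{\left(j,K \right)} = - 3 j - j = - 4 j$)
$r{\left(N,G \right)} = - \frac{10}{3}$
$W{\left(-647,-447 \right)} - r{\left(304,91 \right)} = \left(-4\right) \left(-647\right) - - \frac{10}{3} = 2588 + \frac{10}{3} = \frac{7774}{3}$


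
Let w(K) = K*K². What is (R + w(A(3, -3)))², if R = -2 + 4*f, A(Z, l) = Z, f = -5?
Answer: 25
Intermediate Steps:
R = -22 (R = -2 + 4*(-5) = -2 - 20 = -22)
w(K) = K³
(R + w(A(3, -3)))² = (-22 + 3³)² = (-22 + 27)² = 5² = 25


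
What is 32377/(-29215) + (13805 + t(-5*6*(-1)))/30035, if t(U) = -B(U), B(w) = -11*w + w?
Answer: -112073124/175494505 ≈ -0.63861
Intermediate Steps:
B(w) = -10*w
t(U) = 10*U (t(U) = -(-10)*U = 10*U)
32377/(-29215) + (13805 + t(-5*6*(-1)))/30035 = 32377/(-29215) + (13805 + 10*(-5*6*(-1)))/30035 = 32377*(-1/29215) + (13805 + 10*(-30*(-1)))*(1/30035) = -32377/29215 + (13805 + 10*30)*(1/30035) = -32377/29215 + (13805 + 300)*(1/30035) = -32377/29215 + 14105*(1/30035) = -32377/29215 + 2821/6007 = -112073124/175494505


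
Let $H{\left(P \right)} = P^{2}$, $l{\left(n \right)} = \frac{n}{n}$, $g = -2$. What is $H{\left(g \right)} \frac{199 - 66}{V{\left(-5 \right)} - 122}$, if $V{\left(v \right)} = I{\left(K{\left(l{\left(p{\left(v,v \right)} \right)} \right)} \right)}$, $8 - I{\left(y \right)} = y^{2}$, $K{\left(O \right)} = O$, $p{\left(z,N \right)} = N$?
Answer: $- \frac{532}{115} \approx -4.6261$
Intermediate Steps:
$l{\left(n \right)} = 1$
$I{\left(y \right)} = 8 - y^{2}$
$V{\left(v \right)} = 7$ ($V{\left(v \right)} = 8 - 1^{2} = 8 - 1 = 7$)
$H{\left(g \right)} \frac{199 - 66}{V{\left(-5 \right)} - 122} = \left(-2\right)^{2} \frac{199 - 66}{7 - 122} = 4 \frac{133}{-115} = 4 \cdot 133 \left(- \frac{1}{115}\right) = 4 \left(- \frac{133}{115}\right) = - \frac{532}{115}$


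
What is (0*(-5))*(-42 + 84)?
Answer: 0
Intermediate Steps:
(0*(-5))*(-42 + 84) = 0*42 = 0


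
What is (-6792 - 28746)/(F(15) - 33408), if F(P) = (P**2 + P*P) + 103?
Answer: 35538/32855 ≈ 1.0817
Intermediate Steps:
F(P) = 103 + 2*P**2 (F(P) = (P**2 + P**2) + 103 = 2*P**2 + 103 = 103 + 2*P**2)
(-6792 - 28746)/(F(15) - 33408) = (-6792 - 28746)/((103 + 2*15**2) - 33408) = -35538/((103 + 2*225) - 33408) = -35538/((103 + 450) - 33408) = -35538/(553 - 33408) = -35538/(-32855) = -35538*(-1/32855) = 35538/32855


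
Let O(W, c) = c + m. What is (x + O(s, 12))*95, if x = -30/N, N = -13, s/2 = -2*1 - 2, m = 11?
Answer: 31255/13 ≈ 2404.2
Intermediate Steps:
s = -8 (s = 2*(-2*1 - 2) = 2*(-2 - 2) = 2*(-4) = -8)
O(W, c) = 11 + c (O(W, c) = c + 11 = 11 + c)
x = 30/13 (x = -30/(-13) = -30*(-1/13) = 30/13 ≈ 2.3077)
(x + O(s, 12))*95 = (30/13 + (11 + 12))*95 = (30/13 + 23)*95 = (329/13)*95 = 31255/13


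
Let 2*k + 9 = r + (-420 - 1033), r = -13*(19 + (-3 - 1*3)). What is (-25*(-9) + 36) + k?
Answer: -1109/2 ≈ -554.50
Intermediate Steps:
r = -169 (r = -13*(19 + (-3 - 3)) = -13*(19 - 6) = -13*13 = -169)
k = -1631/2 (k = -9/2 + (-169 + (-420 - 1033))/2 = -9/2 + (-169 - 1453)/2 = -9/2 + (1/2)*(-1622) = -9/2 - 811 = -1631/2 ≈ -815.50)
(-25*(-9) + 36) + k = (-25*(-9) + 36) - 1631/2 = (225 + 36) - 1631/2 = 261 - 1631/2 = -1109/2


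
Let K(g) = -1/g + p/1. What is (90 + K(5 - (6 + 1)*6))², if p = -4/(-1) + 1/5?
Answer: 303874624/34225 ≈ 8878.7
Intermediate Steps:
p = 21/5 (p = -4*(-1) + 1*(⅕) = 4 + ⅕ = 21/5 ≈ 4.2000)
K(g) = 21/5 - 1/g (K(g) = -1/g + (21/5)/1 = -1/g + (21/5)*1 = -1/g + 21/5 = 21/5 - 1/g)
(90 + K(5 - (6 + 1)*6))² = (90 + (21/5 - 1/(5 - (6 + 1)*6)))² = (90 + (21/5 - 1/(5 - 7*6)))² = (90 + (21/5 - 1/(5 - 1*42)))² = (90 + (21/5 - 1/(5 - 42)))² = (90 + (21/5 - 1/(-37)))² = (90 + (21/5 - 1*(-1/37)))² = (90 + (21/5 + 1/37))² = (90 + 782/185)² = (17432/185)² = 303874624/34225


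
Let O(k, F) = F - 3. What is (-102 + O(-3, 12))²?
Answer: 8649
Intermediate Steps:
O(k, F) = -3 + F
(-102 + O(-3, 12))² = (-102 + (-3 + 12))² = (-102 + 9)² = (-93)² = 8649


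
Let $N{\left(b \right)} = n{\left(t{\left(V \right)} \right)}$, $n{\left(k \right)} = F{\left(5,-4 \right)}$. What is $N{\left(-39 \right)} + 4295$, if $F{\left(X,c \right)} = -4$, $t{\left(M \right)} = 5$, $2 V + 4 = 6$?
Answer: $4291$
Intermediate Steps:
$V = 1$ ($V = -2 + \frac{1}{2} \cdot 6 = -2 + 3 = 1$)
$n{\left(k \right)} = -4$
$N{\left(b \right)} = -4$
$N{\left(-39 \right)} + 4295 = -4 + 4295 = 4291$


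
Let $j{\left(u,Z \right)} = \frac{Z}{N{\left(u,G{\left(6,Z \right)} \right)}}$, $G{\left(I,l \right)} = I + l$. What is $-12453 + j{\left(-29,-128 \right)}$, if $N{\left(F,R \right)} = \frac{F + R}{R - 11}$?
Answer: $- \frac{1897427}{151} \approx -12566.0$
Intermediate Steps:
$N{\left(F,R \right)} = \frac{F + R}{-11 + R}$
$j{\left(u,Z \right)} = \frac{Z \left(-5 + Z\right)}{6 + Z + u}$ ($j{\left(u,Z \right)} = \frac{Z}{\frac{1}{-11 + \left(6 + Z\right)} \left(u + \left(6 + Z\right)\right)} = \frac{Z}{\frac{1}{-5 + Z} \left(6 + Z + u\right)} = Z \frac{-5 + Z}{6 + Z + u} = \frac{Z \left(-5 + Z\right)}{6 + Z + u}$)
$-12453 + j{\left(-29,-128 \right)} = -12453 - \frac{128 \left(-5 - 128\right)}{6 - 128 - 29} = -12453 - 128 \frac{1}{-151} \left(-133\right) = -12453 - \left(- \frac{128}{151}\right) \left(-133\right) = -12453 - \frac{17024}{151} = - \frac{1897427}{151}$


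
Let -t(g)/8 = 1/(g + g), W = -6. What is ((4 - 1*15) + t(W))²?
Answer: 961/9 ≈ 106.78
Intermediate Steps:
t(g) = -4/g (t(g) = -8/(g + g) = -8*1/(2*g) = -4/g)
((4 - 1*15) + t(W))² = ((4 - 1*15) - 4/(-6))² = ((4 - 15) - 4*(-⅙))² = (-11 + ⅔)² = (-31/3)² = 961/9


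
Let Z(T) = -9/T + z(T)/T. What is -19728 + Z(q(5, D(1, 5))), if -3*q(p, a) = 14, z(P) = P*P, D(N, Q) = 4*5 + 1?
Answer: -828691/42 ≈ -19731.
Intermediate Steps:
D(N, Q) = 21 (D(N, Q) = 20 + 1 = 21)
z(P) = P**2
q(p, a) = -14/3 (q(p, a) = -1/3*14 = -14/3)
Z(T) = T - 9/T (Z(T) = -9/T + T**2/T = -9/T + T = T - 9/T)
-19728 + Z(q(5, D(1, 5))) = -19728 + (-14/3 - 9/(-14/3)) = -19728 + (-14/3 - 9*(-3/14)) = -19728 + (-14/3 + 27/14) = -19728 - 115/42 = -828691/42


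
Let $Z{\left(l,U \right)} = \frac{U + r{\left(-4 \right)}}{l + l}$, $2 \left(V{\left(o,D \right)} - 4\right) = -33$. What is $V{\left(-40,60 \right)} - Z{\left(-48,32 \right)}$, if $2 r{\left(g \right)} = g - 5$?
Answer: $- \frac{2345}{192} \approx -12.214$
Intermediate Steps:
$r{\left(g \right)} = - \frac{5}{2} + \frac{g}{2}$ ($r{\left(g \right)} = \frac{g - 5}{2} = \frac{-5 + g}{2} = - \frac{5}{2} + \frac{g}{2}$)
$V{\left(o,D \right)} = - \frac{25}{2}$ ($V{\left(o,D \right)} = 4 + \frac{1}{2} \left(-33\right) = 4 - \frac{33}{2} = - \frac{25}{2}$)
$Z{\left(l,U \right)} = \frac{- \frac{9}{2} + U}{2 l}$ ($Z{\left(l,U \right)} = \frac{U + \left(- \frac{5}{2} + \frac{1}{2} \left(-4\right)\right)}{l + l} = \frac{U - \frac{9}{2}}{2 l} = \left(U - \frac{9}{2}\right) \frac{1}{2 l} = \left(- \frac{9}{2} + U\right) \frac{1}{2 l} = \frac{- \frac{9}{2} + U}{2 l}$)
$V{\left(-40,60 \right)} - Z{\left(-48,32 \right)} = - \frac{25}{2} - \frac{-9 + 2 \cdot 32}{4 \left(-48\right)} = - \frac{25}{2} - \frac{1}{4} \left(- \frac{1}{48}\right) \left(-9 + 64\right) = - \frac{25}{2} - \frac{1}{4} \left(- \frac{1}{48}\right) 55 = - \frac{25}{2} - - \frac{55}{192} = - \frac{25}{2} + \frac{55}{192} = - \frac{2345}{192}$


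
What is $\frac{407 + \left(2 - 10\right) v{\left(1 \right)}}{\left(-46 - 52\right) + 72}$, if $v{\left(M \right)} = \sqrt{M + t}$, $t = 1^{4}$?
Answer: $- \frac{407}{26} + \frac{4 \sqrt{2}}{13} \approx -15.219$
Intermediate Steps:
$t = 1$
$v{\left(M \right)} = \sqrt{1 + M}$ ($v{\left(M \right)} = \sqrt{M + 1} = \sqrt{1 + M}$)
$\frac{407 + \left(2 - 10\right) v{\left(1 \right)}}{\left(-46 - 52\right) + 72} = \frac{407 + \left(2 - 10\right) \sqrt{1 + 1}}{\left(-46 - 52\right) + 72} = \frac{407 - 8 \sqrt{2}}{-98 + 72} = \frac{407 - 8 \sqrt{2}}{-26} = \left(407 - 8 \sqrt{2}\right) \left(- \frac{1}{26}\right) = - \frac{407}{26} + \frac{4 \sqrt{2}}{13}$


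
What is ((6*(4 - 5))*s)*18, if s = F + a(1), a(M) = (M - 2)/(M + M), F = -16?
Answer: 1782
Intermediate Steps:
a(M) = (-2 + M)/(2*M) (a(M) = (-2 + M)/((2*M)) = (-2 + M)*(1/(2*M)) = (-2 + M)/(2*M))
s = -33/2 (s = -16 + (½)*(-2 + 1)/1 = -16 + (½)*1*(-1) = -16 - ½ = -33/2 ≈ -16.500)
((6*(4 - 5))*s)*18 = ((6*(4 - 5))*(-33/2))*18 = ((6*(-1))*(-33/2))*18 = -6*(-33/2)*18 = 99*18 = 1782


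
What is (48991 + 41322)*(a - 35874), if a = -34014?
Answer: -6311794944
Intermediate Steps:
(48991 + 41322)*(a - 35874) = (48991 + 41322)*(-34014 - 35874) = 90313*(-69888) = -6311794944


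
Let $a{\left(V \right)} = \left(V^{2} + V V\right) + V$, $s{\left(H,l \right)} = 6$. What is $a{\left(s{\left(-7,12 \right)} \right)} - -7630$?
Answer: $7708$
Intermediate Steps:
$a{\left(V \right)} = V + 2 V^{2}$ ($a{\left(V \right)} = \left(V^{2} + V^{2}\right) + V = 2 V^{2} + V = V + 2 V^{2}$)
$a{\left(s{\left(-7,12 \right)} \right)} - -7630 = 6 \left(1 + 2 \cdot 6\right) - -7630 = 6 \left(1 + 12\right) + 7630 = 6 \cdot 13 + 7630 = 78 + 7630 = 7708$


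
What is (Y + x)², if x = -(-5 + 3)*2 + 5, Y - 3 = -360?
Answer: 121104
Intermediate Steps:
Y = -357 (Y = 3 - 360 = -357)
x = 9 (x = -(-2)*2 + 5 = -1*(-4) + 5 = 4 + 5 = 9)
(Y + x)² = (-357 + 9)² = (-348)² = 121104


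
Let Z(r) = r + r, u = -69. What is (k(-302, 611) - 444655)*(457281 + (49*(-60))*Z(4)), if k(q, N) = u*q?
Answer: -183835285737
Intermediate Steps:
k(q, N) = -69*q
Z(r) = 2*r
(k(-302, 611) - 444655)*(457281 + (49*(-60))*Z(4)) = (-69*(-302) - 444655)*(457281 + (49*(-60))*(2*4)) = (20838 - 444655)*(457281 - 2940*8) = -423817*(457281 - 23520) = -423817*433761 = -183835285737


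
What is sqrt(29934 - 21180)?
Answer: sqrt(8754) ≈ 93.563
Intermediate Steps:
sqrt(29934 - 21180) = sqrt(8754)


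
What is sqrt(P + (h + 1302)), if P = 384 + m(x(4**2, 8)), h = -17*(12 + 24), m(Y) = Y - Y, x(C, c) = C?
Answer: sqrt(1074) ≈ 32.772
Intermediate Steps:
m(Y) = 0
h = -612 (h = -17*36 = -612)
P = 384 (P = 384 + 0 = 384)
sqrt(P + (h + 1302)) = sqrt(384 + (-612 + 1302)) = sqrt(384 + 690) = sqrt(1074)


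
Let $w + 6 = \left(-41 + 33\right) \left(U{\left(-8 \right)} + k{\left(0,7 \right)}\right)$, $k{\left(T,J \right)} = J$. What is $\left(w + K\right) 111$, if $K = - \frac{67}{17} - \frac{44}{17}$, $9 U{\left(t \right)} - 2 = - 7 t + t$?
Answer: $- \frac{639545}{51} \approx -12540.0$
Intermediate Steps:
$U{\left(t \right)} = \frac{2}{9} - \frac{2 t}{3}$ ($U{\left(t \right)} = \frac{2}{9} + \frac{- 7 t + t}{9} = \frac{2}{9} + \frac{\left(-6\right) t}{9} = \frac{2}{9} - \frac{2 t}{3}$)
$K = - \frac{111}{17}$ ($K = \left(-67\right) \frac{1}{17} - \frac{44}{17} = - \frac{67}{17} - \frac{44}{17} = - \frac{111}{17} \approx -6.5294$)
$w = - \frac{958}{9}$ ($w = -6 + \left(-41 + 33\right) \left(\left(\frac{2}{9} - - \frac{16}{3}\right) + 7\right) = -6 - 8 \left(\left(\frac{2}{9} + \frac{16}{3}\right) + 7\right) = -6 - 8 \left(\frac{50}{9} + 7\right) = -6 - \frac{904}{9} = - \frac{958}{9} \approx -106.44$)
$\left(w + K\right) 111 = \left(- \frac{958}{9} - \frac{111}{17}\right) 111 = \left(- \frac{17285}{153}\right) 111 = - \frac{639545}{51}$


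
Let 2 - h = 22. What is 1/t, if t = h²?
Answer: 1/400 ≈ 0.0025000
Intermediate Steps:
h = -20 (h = 2 - 1*22 = 2 - 22 = -20)
t = 400 (t = (-20)² = 400)
1/t = 1/400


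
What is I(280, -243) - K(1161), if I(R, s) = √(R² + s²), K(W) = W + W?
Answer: -2322 + √137449 ≈ -1951.3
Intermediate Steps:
K(W) = 2*W
I(280, -243) - K(1161) = √(280² + (-243)²) - 2*1161 = √(78400 + 59049) - 1*2322 = √137449 - 2322 = -2322 + √137449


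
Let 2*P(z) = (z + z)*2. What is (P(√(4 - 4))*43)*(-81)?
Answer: 0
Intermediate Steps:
P(z) = 2*z (P(z) = ((z + z)*2)/2 = ((2*z)*2)/2 = (4*z)/2 = 2*z)
(P(√(4 - 4))*43)*(-81) = ((2*√(4 - 4))*43)*(-81) = ((2*√0)*43)*(-81) = ((2*0)*43)*(-81) = (0*43)*(-81) = 0*(-81) = 0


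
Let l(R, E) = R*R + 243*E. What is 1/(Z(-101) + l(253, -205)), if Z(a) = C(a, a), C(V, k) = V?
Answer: 1/14093 ≈ 7.0957e-5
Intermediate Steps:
l(R, E) = R² + 243*E
Z(a) = a
1/(Z(-101) + l(253, -205)) = 1/(-101 + (253² + 243*(-205))) = 1/(-101 + (64009 - 49815)) = 1/(-101 + 14194) = 1/14093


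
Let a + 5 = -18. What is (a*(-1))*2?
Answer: 46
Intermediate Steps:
a = -23 (a = -5 - 18 = -23)
(a*(-1))*2 = -23*(-1)*2 = 23*2 = 46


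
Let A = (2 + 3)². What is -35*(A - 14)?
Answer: -385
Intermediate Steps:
A = 25 (A = 5² = 25)
-35*(A - 14) = -35*(25 - 14) = -35*11 = -385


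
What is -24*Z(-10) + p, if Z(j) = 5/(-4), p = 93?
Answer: 123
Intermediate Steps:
Z(j) = -5/4 (Z(j) = 5*(-¼) = -5/4)
-24*Z(-10) + p = -24*(-5/4) + 93 = 30 + 93 = 123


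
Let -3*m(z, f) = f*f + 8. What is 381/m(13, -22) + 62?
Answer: 9787/164 ≈ 59.677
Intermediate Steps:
m(z, f) = -8/3 - f²/3 (m(z, f) = -(f*f + 8)/3 = -(f² + 8)/3 = -(8 + f²)/3 = -8/3 - f²/3)
381/m(13, -22) + 62 = 381/(-8/3 - ⅓*(-22)²) + 62 = 381/(-8/3 - ⅓*484) + 62 = 381/(-8/3 - 484/3) + 62 = 381/(-164) + 62 = 381*(-1/164) + 62 = -381/164 + 62 = 9787/164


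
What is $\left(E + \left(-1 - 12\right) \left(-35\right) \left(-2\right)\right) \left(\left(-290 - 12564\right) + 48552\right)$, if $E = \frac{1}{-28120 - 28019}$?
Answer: $- \frac{1823685555718}{56139} \approx -3.2485 \cdot 10^{7}$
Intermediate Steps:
$E = - \frac{1}{56139}$ ($E = \frac{1}{-56139} = - \frac{1}{56139} \approx -1.7813 \cdot 10^{-5}$)
$\left(E + \left(-1 - 12\right) \left(-35\right) \left(-2\right)\right) \left(\left(-290 - 12564\right) + 48552\right) = \left(- \frac{1}{56139} + \left(-1 - 12\right) \left(-35\right) \left(-2\right)\right) \left(\left(-290 - 12564\right) + 48552\right) = \left(- \frac{1}{56139} + \left(-13\right) \left(-35\right) \left(-2\right)\right) \left(\left(-290 - 12564\right) + 48552\right) = \left(- \frac{1}{56139} + 455 \left(-2\right)\right) \left(-12854 + 48552\right) = \left(- \frac{1}{56139} - 910\right) 35698 = \left(- \frac{51086491}{56139}\right) 35698 = - \frac{1823685555718}{56139}$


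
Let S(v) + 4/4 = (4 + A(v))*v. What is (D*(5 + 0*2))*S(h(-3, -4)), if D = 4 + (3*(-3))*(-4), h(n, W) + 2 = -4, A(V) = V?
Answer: 2200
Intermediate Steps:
h(n, W) = -6 (h(n, W) = -2 - 4 = -6)
S(v) = -1 + v*(4 + v) (S(v) = -1 + (4 + v)*v = -1 + v*(4 + v))
D = 40 (D = 4 - 9*(-4) = 4 + 36 = 40)
(D*(5 + 0*2))*S(h(-3, -4)) = (40*(5 + 0*2))*(-1 + (-6)² + 4*(-6)) = (40*(5 + 0))*(-1 + 36 - 24) = (40*5)*11 = 200*11 = 2200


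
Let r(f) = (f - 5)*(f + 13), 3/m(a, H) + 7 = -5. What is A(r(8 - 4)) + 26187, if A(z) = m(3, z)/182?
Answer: 19064135/728 ≈ 26187.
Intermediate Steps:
m(a, H) = -¼ (m(a, H) = 3/(-7 - 5) = 3/(-12) = 3*(-1/12) = -¼)
r(f) = (-5 + f)*(13 + f)
A(z) = -1/728 (A(z) = -¼/182 = -¼*1/182 = -1/728)
A(r(8 - 4)) + 26187 = -1/728 + 26187 = 19064135/728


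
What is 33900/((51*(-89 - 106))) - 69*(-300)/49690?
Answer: -9857530/3294447 ≈ -2.9922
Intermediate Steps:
33900/((51*(-89 - 106))) - 69*(-300)/49690 = 33900/((51*(-195))) + 20700*(1/49690) = 33900/(-9945) + 2070/4969 = 33900*(-1/9945) + 2070/4969 = -2260/663 + 2070/4969 = -9857530/3294447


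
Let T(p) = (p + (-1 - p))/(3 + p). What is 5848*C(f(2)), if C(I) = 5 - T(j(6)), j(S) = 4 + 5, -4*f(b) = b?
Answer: 89182/3 ≈ 29727.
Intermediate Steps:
f(b) = -b/4
j(S) = 9
T(p) = -1/(3 + p)
C(I) = 61/12 (C(I) = 5 - (-1)/(3 + 9) = 5 - (-1)/12 = 5 - 1*(-1/12) = 5 + 1/12 = 61/12)
5848*C(f(2)) = 5848*(61/12) = 89182/3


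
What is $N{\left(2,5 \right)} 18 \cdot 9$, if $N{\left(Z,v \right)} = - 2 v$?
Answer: $-1620$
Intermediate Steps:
$N{\left(2,5 \right)} 18 \cdot 9 = \left(-2\right) 5 \cdot 18 \cdot 9 = \left(-10\right) 18 \cdot 9 = \left(-180\right) 9 = -1620$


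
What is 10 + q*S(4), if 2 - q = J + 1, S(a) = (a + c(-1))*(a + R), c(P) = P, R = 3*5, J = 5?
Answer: -218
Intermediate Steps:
R = 15
S(a) = (-1 + a)*(15 + a) (S(a) = (a - 1)*(a + 15) = (-1 + a)*(15 + a))
q = -4 (q = 2 - (5 + 1) = 2 - 1*6 = 2 - 6 = -4)
10 + q*S(4) = 10 - 4*(-15 + 4² + 14*4) = 10 - 4*(-15 + 16 + 56) = 10 - 4*57 = 10 - 228 = -218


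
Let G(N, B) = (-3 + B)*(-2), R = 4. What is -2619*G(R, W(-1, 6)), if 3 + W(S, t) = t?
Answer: 0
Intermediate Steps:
W(S, t) = -3 + t
G(N, B) = 6 - 2*B
-2619*G(R, W(-1, 6)) = -2619*(6 - 2*(-3 + 6)) = -2619*(6 - 2*3) = -2619*(6 - 6) = -2619*0 = 0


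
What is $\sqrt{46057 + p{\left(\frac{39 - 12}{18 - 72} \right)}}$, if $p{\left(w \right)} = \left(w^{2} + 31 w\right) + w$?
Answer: $\frac{\sqrt{184165}}{2} \approx 214.57$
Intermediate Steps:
$p{\left(w \right)} = w^{2} + 32 w$
$\sqrt{46057 + p{\left(\frac{39 - 12}{18 - 72} \right)}} = \sqrt{46057 + \frac{39 - 12}{18 - 72} \left(32 + \frac{39 - 12}{18 - 72}\right)} = \sqrt{46057 + \frac{27}{-54} \left(32 + \frac{27}{-54}\right)} = \sqrt{46057 + 27 \left(- \frac{1}{54}\right) \left(32 + 27 \left(- \frac{1}{54}\right)\right)} = \sqrt{46057 - \frac{32 - \frac{1}{2}}{2}} = \sqrt{46057 - \frac{63}{4}} = \sqrt{\frac{184165}{4}} = \frac{\sqrt{184165}}{2}$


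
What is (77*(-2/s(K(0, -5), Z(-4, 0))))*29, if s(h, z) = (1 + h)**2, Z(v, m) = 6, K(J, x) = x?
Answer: -2233/8 ≈ -279.13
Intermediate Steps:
(77*(-2/s(K(0, -5), Z(-4, 0))))*29 = (77*(-2/(1 - 5)**2))*29 = (77*(-2/((-4)**2)))*29 = (77*(-2/16))*29 = (77*(-2*1/16))*29 = (77*(-1/8))*29 = -77/8*29 = -2233/8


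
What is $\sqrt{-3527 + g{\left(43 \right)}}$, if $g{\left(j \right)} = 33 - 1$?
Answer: $i \sqrt{3495} \approx 59.119 i$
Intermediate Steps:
$g{\left(j \right)} = 32$
$\sqrt{-3527 + g{\left(43 \right)}} = \sqrt{-3527 + 32} = \sqrt{-3495} = i \sqrt{3495}$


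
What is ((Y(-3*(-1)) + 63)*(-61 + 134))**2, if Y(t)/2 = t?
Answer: 25371369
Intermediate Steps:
Y(t) = 2*t
((Y(-3*(-1)) + 63)*(-61 + 134))**2 = ((2*(-3*(-1)) + 63)*(-61 + 134))**2 = ((2*3 + 63)*73)**2 = ((6 + 63)*73)**2 = (69*73)**2 = 5037**2 = 25371369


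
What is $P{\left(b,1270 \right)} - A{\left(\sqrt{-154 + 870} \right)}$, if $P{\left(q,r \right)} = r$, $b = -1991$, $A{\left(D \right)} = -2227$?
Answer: $3497$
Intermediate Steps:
$P{\left(b,1270 \right)} - A{\left(\sqrt{-154 + 870} \right)} = 1270 - -2227 = 1270 + 2227 = 3497$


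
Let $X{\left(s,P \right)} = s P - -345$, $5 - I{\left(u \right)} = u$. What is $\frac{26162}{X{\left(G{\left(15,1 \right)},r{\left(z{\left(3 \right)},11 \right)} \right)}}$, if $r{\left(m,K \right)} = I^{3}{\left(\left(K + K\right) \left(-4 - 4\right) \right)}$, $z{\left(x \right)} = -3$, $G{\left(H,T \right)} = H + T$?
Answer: $\frac{26162}{94876201} \approx 0.00027575$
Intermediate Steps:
$I{\left(u \right)} = 5 - u$
$r{\left(m,K \right)} = \left(5 + 16 K\right)^{3}$ ($r{\left(m,K \right)} = \left(5 - \left(K + K\right) \left(-4 - 4\right)\right)^{3} = \left(5 - 2 K \left(-8\right)\right)^{3} = \left(5 - - 16 K\right)^{3} = \left(5 + 16 K\right)^{3}$)
$X{\left(s,P \right)} = 345 + P s$ ($X{\left(s,P \right)} = P s + 345 = 345 + P s$)
$\frac{26162}{X{\left(G{\left(15,1 \right)},r{\left(z{\left(3 \right)},11 \right)} \right)}} = \frac{26162}{345 + \left(5 + 16 \cdot 11\right)^{3} \left(15 + 1\right)} = \frac{26162}{345 + \left(5 + 176\right)^{3} \cdot 16} = \frac{26162}{345 + 181^{3} \cdot 16} = \frac{26162}{345 + 5929741 \cdot 16} = \frac{26162}{345 + 94875856} = \frac{26162}{94876201}$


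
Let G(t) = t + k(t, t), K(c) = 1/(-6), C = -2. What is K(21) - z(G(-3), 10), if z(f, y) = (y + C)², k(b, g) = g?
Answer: -385/6 ≈ -64.167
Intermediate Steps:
K(c) = -⅙
G(t) = 2*t (G(t) = t + t = 2*t)
z(f, y) = (-2 + y)² (z(f, y) = (y - 2)² = (-2 + y)²)
K(21) - z(G(-3), 10) = -⅙ - (-2 + 10)² = -⅙ - 1*8² = -⅙ - 1*64 = -⅙ - 64 = -385/6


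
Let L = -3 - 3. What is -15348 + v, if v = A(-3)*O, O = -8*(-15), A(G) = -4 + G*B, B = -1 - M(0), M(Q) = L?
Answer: -17628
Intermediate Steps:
L = -6
M(Q) = -6
B = 5 (B = -1 - 1*(-6) = -1 + 6 = 5)
A(G) = -4 + 5*G (A(G) = -4 + G*5 = -4 + 5*G)
O = 120
v = -2280 (v = (-4 + 5*(-3))*120 = (-4 - 15)*120 = -19*120 = -2280)
-15348 + v = -15348 - 2280 = -17628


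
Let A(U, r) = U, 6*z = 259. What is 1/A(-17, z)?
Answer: -1/17 ≈ -0.058824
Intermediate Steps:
z = 259/6 (z = (⅙)*259 = 259/6 ≈ 43.167)
1/A(-17, z) = 1/(-17) = -1/17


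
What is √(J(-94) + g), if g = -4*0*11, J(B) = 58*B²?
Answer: 94*√58 ≈ 715.88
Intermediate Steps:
g = 0 (g = 0*11 = 0)
√(J(-94) + g) = √(58*(-94)² + 0) = √(58*8836 + 0) = √(512488 + 0) = √512488 = 94*√58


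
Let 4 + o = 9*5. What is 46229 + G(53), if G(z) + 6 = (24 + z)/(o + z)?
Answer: 4345039/94 ≈ 46224.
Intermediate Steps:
o = 41 (o = -4 + 9*5 = -4 + 45 = 41)
G(z) = -6 + (24 + z)/(41 + z)
46229 + G(53) = 46229 + (-222 - 5*53)/(41 + 53) = 46229 + (-222 - 265)/94 = 46229 + (1/94)*(-487) = 46229 - 487/94 = 4345039/94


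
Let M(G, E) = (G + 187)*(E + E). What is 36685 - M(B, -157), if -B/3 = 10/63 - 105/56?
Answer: 8149657/84 ≈ 97020.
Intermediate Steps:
B = 865/168 (B = -3*(10/63 - 105/56) = -3*(10*(1/63) - 105*1/56) = -3*(10/63 - 15/8) = -3*(-865/504) = 865/168 ≈ 5.1488)
M(G, E) = 2*E*(187 + G) (M(G, E) = (187 + G)*(2*E) = 2*E*(187 + G))
36685 - M(B, -157) = 36685 - 2*(-157)*(187 + 865/168) = 36685 - 2*(-157)*32281/168 = 36685 - 1*(-5068117/84) = 36685 + 5068117/84 = 8149657/84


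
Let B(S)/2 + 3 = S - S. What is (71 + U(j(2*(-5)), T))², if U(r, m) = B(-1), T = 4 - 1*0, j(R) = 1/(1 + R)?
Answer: 4225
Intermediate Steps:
T = 4 (T = 4 + 0 = 4)
B(S) = -6 (B(S) = -6 + 2*(S - S) = -6 + 2*0 = -6 + 0 = -6)
U(r, m) = -6
(71 + U(j(2*(-5)), T))² = (71 - 6)² = 65² = 4225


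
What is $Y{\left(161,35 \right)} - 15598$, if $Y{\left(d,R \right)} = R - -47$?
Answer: $-15516$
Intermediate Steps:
$Y{\left(d,R \right)} = 47 + R$ ($Y{\left(d,R \right)} = R + 47 = 47 + R$)
$Y{\left(161,35 \right)} - 15598 = \left(47 + 35\right) - 15598 = 82 - 15598 = -15516$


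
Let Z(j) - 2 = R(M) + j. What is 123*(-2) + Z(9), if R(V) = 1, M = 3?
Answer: -234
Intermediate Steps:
Z(j) = 3 + j (Z(j) = 2 + (1 + j) = 3 + j)
123*(-2) + Z(9) = 123*(-2) + (3 + 9) = -246 + 12 = -234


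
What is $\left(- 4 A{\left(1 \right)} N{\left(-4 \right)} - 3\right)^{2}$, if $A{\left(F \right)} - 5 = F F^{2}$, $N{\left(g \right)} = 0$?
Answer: $9$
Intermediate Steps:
$A{\left(F \right)} = 5 + F^{3}$ ($A{\left(F \right)} = 5 + F F^{2} = 5 + F^{3}$)
$\left(- 4 A{\left(1 \right)} N{\left(-4 \right)} - 3\right)^{2} = \left(- 4 \left(5 + 1^{3}\right) 0 - 3\right)^{2} = \left(- 4 \left(5 + 1\right) 0 - 3\right)^{2} = \left(\left(-4\right) 6 \cdot 0 - 3\right)^{2} = \left(\left(-24\right) 0 - 3\right)^{2} = \left(0 - 3\right)^{2} = \left(-3\right)^{2} = 9$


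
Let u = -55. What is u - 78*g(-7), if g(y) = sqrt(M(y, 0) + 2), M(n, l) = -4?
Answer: -55 - 78*I*sqrt(2) ≈ -55.0 - 110.31*I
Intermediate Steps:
g(y) = I*sqrt(2) (g(y) = sqrt(-4 + 2) = sqrt(-2) = I*sqrt(2))
u - 78*g(-7) = -55 - 78*I*sqrt(2)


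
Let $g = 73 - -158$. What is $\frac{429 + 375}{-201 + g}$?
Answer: $\frac{134}{5} \approx 26.8$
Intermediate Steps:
$g = 231$ ($g = 73 + 158 = 231$)
$\frac{429 + 375}{-201 + g} = \frac{429 + 375}{-201 + 231} = \frac{804}{30} = 804 \cdot \frac{1}{30} = \frac{134}{5}$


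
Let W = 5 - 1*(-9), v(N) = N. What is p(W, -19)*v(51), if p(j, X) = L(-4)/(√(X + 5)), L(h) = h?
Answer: 102*I*√14/7 ≈ 54.521*I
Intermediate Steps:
W = 14 (W = 5 + 9 = 14)
p(j, X) = -4/√(5 + X) (p(j, X) = -4/√(X + 5) = -4/√(5 + X))
p(W, -19)*v(51) = -4/√(5 - 19)*51 = -(-2)*I*√14/7*51 = (2*I*√14/7)*51 = 102*I*√14/7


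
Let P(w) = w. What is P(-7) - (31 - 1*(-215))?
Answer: -253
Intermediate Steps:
P(-7) - (31 - 1*(-215)) = -7 - (31 - 1*(-215)) = -7 - (31 + 215) = -7 - 1*246 = -7 - 246 = -253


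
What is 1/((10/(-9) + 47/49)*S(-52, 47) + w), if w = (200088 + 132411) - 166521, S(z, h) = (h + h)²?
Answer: 441/72604286 ≈ 6.0740e-6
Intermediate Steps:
S(z, h) = 4*h² (S(z, h) = (2*h)² = 4*h²)
w = 165978 (w = 332499 - 166521 = 165978)
1/((10/(-9) + 47/49)*S(-52, 47) + w) = 1/((10/(-9) + 47/49)*(4*47²) + 165978) = 1/((10*(-⅑) + 47*(1/49))*(4*2209) + 165978) = 1/((-10/9 + 47/49)*8836 + 165978) = 1/(-67/441*8836 + 165978) = 1/(-592012/441 + 165978) = 1/(72604286/441) = 441/72604286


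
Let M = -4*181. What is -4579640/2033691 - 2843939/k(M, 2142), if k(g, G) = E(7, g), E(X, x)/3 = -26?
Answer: 642592881881/17625322 ≈ 36459.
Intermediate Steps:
M = -724
E(X, x) = -78 (E(X, x) = 3*(-26) = -78)
k(g, G) = -78
-4579640/2033691 - 2843939/k(M, 2142) = -4579640/2033691 - 2843939/(-78) = -4579640*1/2033691 - 2843939*(-1/78) = -4579640/2033691 + 2843939/78 = 642592881881/17625322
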